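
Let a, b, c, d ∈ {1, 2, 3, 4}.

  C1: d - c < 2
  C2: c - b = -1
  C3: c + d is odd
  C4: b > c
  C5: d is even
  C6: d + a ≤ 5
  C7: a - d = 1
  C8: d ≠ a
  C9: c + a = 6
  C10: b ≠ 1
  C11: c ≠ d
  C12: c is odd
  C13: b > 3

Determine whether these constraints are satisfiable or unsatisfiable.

One satisfying assignment is a = 3, b = 4, c = 3, d = 2.
For the less obvious constraints — constraint 1: d - c = -1; constraint 2: c - b = -1; constraint 6: d + a = 5 — and the others hold by inspection.

Satisfiable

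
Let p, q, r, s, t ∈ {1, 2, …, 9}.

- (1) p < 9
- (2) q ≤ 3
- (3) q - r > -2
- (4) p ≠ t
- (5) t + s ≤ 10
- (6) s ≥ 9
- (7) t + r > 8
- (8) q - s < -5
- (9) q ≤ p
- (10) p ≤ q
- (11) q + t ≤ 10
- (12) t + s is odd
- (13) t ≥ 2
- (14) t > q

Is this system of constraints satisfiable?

From constraint 13: t ≥ 2. From constraint 6: s ≥ 9. Hence t + s ≥ 11. But constraint 5 requires t + s ≤ 10, and 10 < 11. Contradiction.

Unsatisfiable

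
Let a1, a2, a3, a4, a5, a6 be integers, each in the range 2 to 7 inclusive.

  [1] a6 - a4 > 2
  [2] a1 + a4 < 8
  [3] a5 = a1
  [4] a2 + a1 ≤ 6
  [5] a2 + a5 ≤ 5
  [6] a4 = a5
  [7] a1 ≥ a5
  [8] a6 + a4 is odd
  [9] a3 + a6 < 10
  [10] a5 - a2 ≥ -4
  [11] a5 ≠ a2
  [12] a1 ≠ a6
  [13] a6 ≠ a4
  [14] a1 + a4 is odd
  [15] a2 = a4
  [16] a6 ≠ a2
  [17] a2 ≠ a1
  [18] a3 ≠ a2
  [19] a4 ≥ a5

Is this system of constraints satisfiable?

Unsatisfiable

From constraints 3, 6, and 15, a2 = a4 = a5 = a1, so a2 = a1. But constraint 17 says a2 ≠ a1. Contradiction.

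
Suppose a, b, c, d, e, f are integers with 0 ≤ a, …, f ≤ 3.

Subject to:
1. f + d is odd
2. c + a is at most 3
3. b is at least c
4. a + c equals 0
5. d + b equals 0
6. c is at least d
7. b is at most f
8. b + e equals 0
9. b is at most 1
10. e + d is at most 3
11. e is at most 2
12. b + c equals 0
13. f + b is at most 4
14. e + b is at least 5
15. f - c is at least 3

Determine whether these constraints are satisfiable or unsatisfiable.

From constraint 11: e ≤ 2. From constraint 9: b ≤ 1. Hence e + b ≤ 3. But constraint 14 requires e + b ≥ 5, and 5 > 3. Contradiction.

Unsatisfiable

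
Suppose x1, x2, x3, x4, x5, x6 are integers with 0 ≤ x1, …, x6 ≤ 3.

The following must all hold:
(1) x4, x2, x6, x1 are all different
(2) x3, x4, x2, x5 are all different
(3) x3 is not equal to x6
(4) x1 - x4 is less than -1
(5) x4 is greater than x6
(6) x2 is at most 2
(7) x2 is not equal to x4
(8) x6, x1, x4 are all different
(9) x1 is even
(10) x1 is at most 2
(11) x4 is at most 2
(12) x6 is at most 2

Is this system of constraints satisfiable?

Constraints 6, 10, 11, and 12 confine each of x4, x2, x6, x1 to the 3 values {0, …, 2} (the domain already gives each ≥ 0).
Constraint 1 requires all 4 of them to be distinct, but only 3 values are available — impossible by the pigeonhole principle.

Unsatisfiable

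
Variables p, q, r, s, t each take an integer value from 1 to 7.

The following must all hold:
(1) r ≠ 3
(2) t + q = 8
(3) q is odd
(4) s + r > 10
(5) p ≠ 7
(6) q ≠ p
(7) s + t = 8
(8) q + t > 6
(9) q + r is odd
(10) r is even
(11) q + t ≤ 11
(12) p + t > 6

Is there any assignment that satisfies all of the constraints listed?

Satisfiable

One satisfying assignment is p = 6, q = 7, r = 6, s = 7, t = 1.
For the less obvious constraints — constraint 2: t + q = 8; constraint 4: s + r = 13; constraint 7: s + t = 8 — and the others hold by inspection.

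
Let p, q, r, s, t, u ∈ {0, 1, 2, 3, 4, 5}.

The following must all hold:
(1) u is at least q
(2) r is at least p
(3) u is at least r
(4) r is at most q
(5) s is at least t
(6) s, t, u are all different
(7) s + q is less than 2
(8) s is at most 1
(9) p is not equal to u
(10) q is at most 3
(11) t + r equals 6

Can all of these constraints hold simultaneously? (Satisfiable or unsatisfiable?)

Unsatisfiable

From constraints 5 and 8: t ≤ s ≤ 1. From constraints 4 and 10: r ≤ q ≤ 3. Hence t + r ≤ 4. But constraint 11 requires t + r = 6, and 6 > 4. Contradiction.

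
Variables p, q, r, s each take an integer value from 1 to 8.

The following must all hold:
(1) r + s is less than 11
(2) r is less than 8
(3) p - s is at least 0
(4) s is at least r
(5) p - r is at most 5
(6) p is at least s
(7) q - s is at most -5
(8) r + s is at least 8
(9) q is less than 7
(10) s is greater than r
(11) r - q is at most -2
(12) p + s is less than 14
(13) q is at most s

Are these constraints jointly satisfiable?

Unsatisfiable

Constraints 3, 5, 7, and 11 give r − p ≥ -5, p − s ≥ 0, s − q ≥ 5, q − r ≥ 2.
Adding all 4 inequalities: the left sides telescope to 0, and the right sides sum to (-5) + 0 + 5 + 2 = 2. So 0 ≥ 2, which is false.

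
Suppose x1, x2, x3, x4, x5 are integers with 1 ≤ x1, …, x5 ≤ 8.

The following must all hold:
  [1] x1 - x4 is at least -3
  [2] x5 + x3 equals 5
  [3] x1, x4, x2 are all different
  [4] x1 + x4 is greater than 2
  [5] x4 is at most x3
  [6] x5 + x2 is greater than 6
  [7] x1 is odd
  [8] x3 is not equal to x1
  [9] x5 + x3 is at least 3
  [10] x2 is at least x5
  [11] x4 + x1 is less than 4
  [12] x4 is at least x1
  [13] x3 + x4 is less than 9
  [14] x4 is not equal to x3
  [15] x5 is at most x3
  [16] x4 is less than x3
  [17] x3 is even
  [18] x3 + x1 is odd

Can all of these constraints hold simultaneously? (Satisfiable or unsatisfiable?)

Try x1 = 1, x2 = 7, x3 = 4, x4 = 2, x5 = 1.
Check constraint 1: x1 - x4 = -1; constraint 2: x5 + x3 = 5. The remaining constraints are straightforward to verify.

Satisfiable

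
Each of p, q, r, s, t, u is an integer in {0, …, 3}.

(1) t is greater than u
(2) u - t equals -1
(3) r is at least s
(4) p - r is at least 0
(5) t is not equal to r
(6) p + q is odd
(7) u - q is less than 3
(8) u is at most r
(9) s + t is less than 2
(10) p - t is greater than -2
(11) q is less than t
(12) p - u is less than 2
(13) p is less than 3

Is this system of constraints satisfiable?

Satisfiable

Take p = 1, q = 0, r = 0, s = 0, t = 1, u = 0. Then constraint 2: u - t = -1; constraint 4: p - r = 1, and every other listed constraint is also met.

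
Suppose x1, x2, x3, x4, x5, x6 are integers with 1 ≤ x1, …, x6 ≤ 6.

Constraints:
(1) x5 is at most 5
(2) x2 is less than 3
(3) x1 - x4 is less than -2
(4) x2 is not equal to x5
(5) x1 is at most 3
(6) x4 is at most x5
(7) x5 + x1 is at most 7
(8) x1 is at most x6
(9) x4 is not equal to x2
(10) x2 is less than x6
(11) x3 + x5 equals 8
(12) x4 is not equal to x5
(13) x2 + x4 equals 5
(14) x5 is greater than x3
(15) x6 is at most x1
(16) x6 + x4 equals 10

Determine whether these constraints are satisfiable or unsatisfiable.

Unsatisfiable

From constraints 5 and 15: x6 ≤ x1 ≤ 3. From constraints 1 and 6: x4 ≤ x5 ≤ 5. Hence x6 + x4 ≤ 8. But constraint 16 requires x6 + x4 = 10, and 10 > 8. Contradiction.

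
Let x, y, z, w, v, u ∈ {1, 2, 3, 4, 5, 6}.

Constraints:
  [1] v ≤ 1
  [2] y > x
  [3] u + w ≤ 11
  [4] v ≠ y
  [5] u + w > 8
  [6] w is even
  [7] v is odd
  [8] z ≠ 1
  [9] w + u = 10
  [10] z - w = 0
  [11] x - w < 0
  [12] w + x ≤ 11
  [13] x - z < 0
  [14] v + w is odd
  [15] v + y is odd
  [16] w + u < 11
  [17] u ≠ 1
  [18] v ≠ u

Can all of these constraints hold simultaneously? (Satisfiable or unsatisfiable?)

The assignment x = 3, y = 6, z = 6, w = 6, v = 1, u = 4 works:
  constraint 3 holds since u + w = 10.
  constraint 5 holds since u + w = 10.
  constraint 9 holds since w + u = 10.
The rest check out directly.

Satisfiable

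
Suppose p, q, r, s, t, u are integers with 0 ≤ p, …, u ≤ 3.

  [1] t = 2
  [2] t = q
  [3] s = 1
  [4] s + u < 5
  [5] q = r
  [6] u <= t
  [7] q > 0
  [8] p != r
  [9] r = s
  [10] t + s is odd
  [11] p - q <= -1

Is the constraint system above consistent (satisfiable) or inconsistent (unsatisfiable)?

Constraint 1 fixes t = 2 and constraint 3 fixes s = 1. Constraints 2, 5, and 9 give t = q = r = s, so t = s. But 2 ≠ 1 — contradiction.

Unsatisfiable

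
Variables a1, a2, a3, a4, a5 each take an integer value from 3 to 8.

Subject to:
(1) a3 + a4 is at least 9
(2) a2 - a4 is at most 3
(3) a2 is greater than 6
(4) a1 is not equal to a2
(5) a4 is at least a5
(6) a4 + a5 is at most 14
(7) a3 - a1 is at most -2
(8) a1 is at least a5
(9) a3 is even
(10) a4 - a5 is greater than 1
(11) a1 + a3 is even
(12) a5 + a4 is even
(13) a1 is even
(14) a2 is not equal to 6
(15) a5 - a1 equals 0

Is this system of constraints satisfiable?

Satisfiable

One satisfying assignment is a1 = 6, a2 = 8, a3 = 4, a4 = 8, a5 = 6.
For the less obvious constraints — constraint 1: a3 + a4 = 12; constraint 2: a2 - a4 = 0 — and the others hold by inspection.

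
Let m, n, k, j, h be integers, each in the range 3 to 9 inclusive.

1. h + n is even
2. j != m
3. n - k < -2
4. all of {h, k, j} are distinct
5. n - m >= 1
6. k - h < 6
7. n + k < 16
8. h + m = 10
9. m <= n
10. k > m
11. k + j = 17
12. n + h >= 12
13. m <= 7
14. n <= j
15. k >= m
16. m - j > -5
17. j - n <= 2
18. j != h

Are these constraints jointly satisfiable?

Satisfiable

Setting (m, n, k, j, h) = (4, 6, 9, 8, 6) satisfies everything: constraint 3: n - k = -3; constraint 5: n - m = 2, and the others follow.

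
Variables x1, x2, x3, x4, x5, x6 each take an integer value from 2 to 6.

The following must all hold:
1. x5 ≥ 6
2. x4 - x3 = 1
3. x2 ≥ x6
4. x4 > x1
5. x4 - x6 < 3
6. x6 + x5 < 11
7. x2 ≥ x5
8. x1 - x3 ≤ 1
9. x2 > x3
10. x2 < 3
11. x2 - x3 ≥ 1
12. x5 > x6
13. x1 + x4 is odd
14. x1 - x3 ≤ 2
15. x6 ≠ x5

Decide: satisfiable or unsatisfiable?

From constraints 1 and 7: x2 ≥ x5 and x5 ≥ 6, so x2 ≥ 6. From constraint 10: x2 ≤ 2. But 2 < 6, so no value of x2 works.

Unsatisfiable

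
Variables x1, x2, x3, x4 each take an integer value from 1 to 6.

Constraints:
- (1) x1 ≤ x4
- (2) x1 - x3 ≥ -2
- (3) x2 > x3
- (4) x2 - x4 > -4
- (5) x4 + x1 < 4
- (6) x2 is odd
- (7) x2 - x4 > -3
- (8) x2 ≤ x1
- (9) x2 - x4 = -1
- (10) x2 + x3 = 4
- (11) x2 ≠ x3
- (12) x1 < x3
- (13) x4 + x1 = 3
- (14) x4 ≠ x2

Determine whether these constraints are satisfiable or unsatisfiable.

Unsatisfiable

Constraints 3, 8, and 12 give x2 ≤ x1, x1 < x3, x3 < x2. Chaining: x2 ≤ x1 < x3 < x2, which forces x2 < x2 — impossible.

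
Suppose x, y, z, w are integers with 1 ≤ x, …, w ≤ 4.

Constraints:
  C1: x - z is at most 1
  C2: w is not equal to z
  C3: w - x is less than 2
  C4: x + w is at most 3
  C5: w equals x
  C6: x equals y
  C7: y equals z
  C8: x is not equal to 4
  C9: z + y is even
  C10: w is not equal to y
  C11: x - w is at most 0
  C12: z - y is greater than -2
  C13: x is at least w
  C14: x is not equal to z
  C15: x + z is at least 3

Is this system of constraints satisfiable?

Unsatisfiable

From constraints 5, 6, and 7, w = x = y = z, so w = z. But constraint 2 says w ≠ z. Contradiction.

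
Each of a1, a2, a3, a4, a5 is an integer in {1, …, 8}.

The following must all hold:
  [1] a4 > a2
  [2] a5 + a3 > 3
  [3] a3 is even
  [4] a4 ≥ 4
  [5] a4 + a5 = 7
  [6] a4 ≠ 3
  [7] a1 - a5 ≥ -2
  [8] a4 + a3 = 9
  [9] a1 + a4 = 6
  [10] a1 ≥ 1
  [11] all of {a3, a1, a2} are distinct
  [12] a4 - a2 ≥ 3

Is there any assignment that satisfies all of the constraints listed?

Take a1 = 1, a2 = 2, a3 = 4, a4 = 5, a5 = 2. Then constraint 2: a5 + a3 = 6; constraint 5: a4 + a5 = 7; constraint 7: a1 - a5 = -1, and every other listed constraint is also met.

Satisfiable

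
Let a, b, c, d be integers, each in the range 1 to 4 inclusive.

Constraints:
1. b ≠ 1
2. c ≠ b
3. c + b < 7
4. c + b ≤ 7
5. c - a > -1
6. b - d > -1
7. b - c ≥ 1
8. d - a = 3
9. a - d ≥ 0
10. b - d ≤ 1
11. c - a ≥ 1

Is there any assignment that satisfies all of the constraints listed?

Constraints 7, 9, 10, and 11 give d − b ≥ -1, b − c ≥ 1, c − a ≥ 1, a − d ≥ 0.
Adding all 4 inequalities: the left sides telescope to 0, and the right sides sum to (-1) + 1 + 1 + 0 = 1. So 0 ≥ 1, which is false.

Unsatisfiable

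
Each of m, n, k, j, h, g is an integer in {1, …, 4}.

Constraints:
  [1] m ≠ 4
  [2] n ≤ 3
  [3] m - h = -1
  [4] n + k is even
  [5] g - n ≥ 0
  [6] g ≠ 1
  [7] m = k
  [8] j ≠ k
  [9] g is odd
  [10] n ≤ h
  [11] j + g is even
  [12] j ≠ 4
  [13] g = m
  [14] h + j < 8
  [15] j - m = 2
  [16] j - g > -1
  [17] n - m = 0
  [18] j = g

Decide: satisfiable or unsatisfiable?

From constraints 7, 13, and 18, j = g = m = k, so j = k. But constraint 8 says j ≠ k. Contradiction.

Unsatisfiable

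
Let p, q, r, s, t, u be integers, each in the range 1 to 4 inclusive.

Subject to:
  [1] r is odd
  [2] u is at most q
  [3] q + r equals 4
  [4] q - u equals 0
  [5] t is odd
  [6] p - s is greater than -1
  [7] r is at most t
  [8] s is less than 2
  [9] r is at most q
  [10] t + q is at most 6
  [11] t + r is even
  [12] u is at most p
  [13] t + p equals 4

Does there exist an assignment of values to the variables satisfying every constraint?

Satisfiable

Try p = 3, q = 3, r = 1, s = 1, t = 1, u = 3.
Check constraint 3: q + r = 4; constraint 4: q - u = 0. The remaining constraints are straightforward to verify.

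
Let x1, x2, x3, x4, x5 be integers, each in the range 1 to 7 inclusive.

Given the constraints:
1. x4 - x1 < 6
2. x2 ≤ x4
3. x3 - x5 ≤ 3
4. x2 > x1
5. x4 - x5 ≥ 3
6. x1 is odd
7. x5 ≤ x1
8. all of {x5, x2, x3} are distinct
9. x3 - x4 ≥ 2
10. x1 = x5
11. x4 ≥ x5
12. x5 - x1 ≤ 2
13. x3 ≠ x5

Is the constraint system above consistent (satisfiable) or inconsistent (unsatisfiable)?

Unsatisfiable

Constraints 3, 5, and 9 give x5 − x3 ≥ -3, x3 − x4 ≥ 2, x4 − x5 ≥ 3.
Adding all 3 inequalities: the left sides telescope to 0, and the right sides sum to (-3) + 2 + 3 = 2. So 0 ≥ 2, which is false.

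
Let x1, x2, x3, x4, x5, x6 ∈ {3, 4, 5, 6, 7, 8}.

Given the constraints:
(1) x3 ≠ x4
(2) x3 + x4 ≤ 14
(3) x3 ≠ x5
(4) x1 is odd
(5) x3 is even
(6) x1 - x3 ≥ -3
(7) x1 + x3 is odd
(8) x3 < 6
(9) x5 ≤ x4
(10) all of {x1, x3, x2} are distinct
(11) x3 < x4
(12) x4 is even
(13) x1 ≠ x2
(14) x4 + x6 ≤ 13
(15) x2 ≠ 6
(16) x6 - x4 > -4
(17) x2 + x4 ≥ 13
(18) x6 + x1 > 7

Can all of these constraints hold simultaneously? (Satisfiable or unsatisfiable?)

Satisfiable

The assignment x1 = 3, x2 = 8, x3 = 4, x4 = 8, x5 = 3, x6 = 5 works:
  constraint 2 holds since x3 + x4 = 12.
  constraint 6 holds since x1 - x3 = -1.
The rest check out directly.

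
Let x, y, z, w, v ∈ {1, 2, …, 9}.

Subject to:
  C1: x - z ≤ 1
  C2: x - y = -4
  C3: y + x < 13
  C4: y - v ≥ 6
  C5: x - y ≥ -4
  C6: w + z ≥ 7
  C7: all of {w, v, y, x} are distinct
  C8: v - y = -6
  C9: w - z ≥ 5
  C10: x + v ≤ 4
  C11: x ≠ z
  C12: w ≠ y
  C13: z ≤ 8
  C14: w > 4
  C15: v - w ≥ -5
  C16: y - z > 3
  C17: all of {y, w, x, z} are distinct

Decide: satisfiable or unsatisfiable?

Constraints 1, 4, 5, 9, and 15 give v − w ≥ -5, w − z ≥ 5, z − x ≥ -1, x − y ≥ -4, y − v ≥ 6.
Adding all 5 inequalities: the left sides telescope to 0, and the right sides sum to (-5) + 5 + (-1) + (-4) + 6 = 1. So 0 ≥ 1, which is false.

Unsatisfiable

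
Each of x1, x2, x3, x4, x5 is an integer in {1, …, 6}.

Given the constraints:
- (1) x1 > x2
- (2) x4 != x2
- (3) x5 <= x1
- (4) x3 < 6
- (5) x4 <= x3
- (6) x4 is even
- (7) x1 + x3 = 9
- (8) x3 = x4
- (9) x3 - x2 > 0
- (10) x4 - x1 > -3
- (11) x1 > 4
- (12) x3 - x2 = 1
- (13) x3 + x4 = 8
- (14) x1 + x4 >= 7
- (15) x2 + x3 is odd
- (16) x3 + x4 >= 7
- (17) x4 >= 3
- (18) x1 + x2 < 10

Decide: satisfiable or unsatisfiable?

Satisfiable

One satisfying assignment is x1 = 5, x2 = 3, x3 = 4, x4 = 4, x5 = 4.
For the less obvious constraints — constraint 7: x1 + x3 = 9; constraint 9: x3 - x2 = 1 — and the others hold by inspection.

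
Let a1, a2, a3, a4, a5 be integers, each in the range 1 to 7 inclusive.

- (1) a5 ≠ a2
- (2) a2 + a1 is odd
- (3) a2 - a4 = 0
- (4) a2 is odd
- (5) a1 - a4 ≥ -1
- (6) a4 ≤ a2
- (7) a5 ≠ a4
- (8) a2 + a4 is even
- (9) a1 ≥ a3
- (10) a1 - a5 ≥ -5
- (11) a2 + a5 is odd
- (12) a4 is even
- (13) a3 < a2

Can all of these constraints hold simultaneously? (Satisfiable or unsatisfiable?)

Unsatisfiable

Constraint 4 makes a2 odd and constraint 12 makes a4 even, so a2 + a4 must be odd. Constraint 8 says a2 + a4 is even — contradiction.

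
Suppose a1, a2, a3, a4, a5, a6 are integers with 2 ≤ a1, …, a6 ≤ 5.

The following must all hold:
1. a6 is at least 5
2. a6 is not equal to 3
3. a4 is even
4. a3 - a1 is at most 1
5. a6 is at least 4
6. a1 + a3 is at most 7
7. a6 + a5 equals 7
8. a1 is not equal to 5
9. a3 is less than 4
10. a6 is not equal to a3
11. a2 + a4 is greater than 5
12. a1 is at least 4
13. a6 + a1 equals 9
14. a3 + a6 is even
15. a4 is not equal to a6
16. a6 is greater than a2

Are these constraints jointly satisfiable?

Satisfiable

The assignment a1 = 4, a2 = 2, a3 = 3, a4 = 4, a5 = 2, a6 = 5 works:
  constraint 4 holds since a3 - a1 = -1.
  constraint 6 holds since a1 + a3 = 7.
The rest check out directly.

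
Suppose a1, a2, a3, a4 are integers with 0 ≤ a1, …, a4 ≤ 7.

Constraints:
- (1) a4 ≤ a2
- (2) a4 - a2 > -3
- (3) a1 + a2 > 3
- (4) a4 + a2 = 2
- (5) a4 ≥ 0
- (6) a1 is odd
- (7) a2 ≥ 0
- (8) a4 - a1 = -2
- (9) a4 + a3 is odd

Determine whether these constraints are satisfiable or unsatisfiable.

Satisfiable

One satisfying assignment is a1 = 3, a2 = 1, a3 = 6, a4 = 1.
For the less obvious constraints — constraint 2: a4 - a2 = 0; constraint 3: a1 + a2 = 4 — and the others hold by inspection.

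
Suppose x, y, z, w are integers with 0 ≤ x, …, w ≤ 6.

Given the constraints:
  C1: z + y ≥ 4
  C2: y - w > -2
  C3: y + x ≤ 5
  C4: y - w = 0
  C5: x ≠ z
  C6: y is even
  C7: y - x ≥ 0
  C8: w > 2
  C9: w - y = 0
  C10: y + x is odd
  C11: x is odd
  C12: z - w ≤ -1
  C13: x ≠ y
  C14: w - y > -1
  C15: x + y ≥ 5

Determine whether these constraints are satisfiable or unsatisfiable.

One satisfying assignment is x = 1, y = 4, z = 3, w = 4.
For the less obvious constraints — constraint 1: z + y = 7; constraint 2: y - w = 0; constraint 3: y + x = 5 — and the others hold by inspection.

Satisfiable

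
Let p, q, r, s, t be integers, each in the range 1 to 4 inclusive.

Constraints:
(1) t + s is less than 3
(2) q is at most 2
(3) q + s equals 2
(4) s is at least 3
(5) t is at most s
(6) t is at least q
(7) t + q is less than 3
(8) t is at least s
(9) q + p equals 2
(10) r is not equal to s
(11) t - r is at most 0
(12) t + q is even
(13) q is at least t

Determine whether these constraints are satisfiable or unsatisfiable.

Unsatisfiable

From constraints 4 and 8: t ≥ s and s ≥ 3, so t ≥ 3. From constraints 2 and 13: t ≤ q and q ≤ 2, so t ≤ 2. But 2 < 3, so no value of t works.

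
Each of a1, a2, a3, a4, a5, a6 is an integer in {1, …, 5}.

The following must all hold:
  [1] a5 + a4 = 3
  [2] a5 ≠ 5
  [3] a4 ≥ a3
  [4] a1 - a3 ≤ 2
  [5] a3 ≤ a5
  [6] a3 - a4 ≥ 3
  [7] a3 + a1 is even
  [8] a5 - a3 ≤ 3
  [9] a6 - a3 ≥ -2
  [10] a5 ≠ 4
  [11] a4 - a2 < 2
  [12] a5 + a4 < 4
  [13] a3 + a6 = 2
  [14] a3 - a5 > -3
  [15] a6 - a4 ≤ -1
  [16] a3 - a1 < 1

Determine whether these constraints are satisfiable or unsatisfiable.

Constraints 6, 9, and 15 give a4 − a6 ≥ 1, a6 − a3 ≥ -2, a3 − a4 ≥ 3.
Adding all 3 inequalities: the left sides telescope to 0, and the right sides sum to 1 + (-2) + 3 = 2. So 0 ≥ 2, which is false.

Unsatisfiable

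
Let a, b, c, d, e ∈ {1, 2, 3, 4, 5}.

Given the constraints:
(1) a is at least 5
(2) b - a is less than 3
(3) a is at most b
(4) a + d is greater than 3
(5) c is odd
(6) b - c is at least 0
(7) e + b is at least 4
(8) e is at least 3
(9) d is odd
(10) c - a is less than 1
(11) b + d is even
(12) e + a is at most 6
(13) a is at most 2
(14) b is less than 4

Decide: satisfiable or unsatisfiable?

From constraint 8: e ≥ 3. From constraint 1: a ≥ 5. Hence e + a ≥ 8. But constraint 12 requires e + a ≤ 6, and 6 < 8. Contradiction.

Unsatisfiable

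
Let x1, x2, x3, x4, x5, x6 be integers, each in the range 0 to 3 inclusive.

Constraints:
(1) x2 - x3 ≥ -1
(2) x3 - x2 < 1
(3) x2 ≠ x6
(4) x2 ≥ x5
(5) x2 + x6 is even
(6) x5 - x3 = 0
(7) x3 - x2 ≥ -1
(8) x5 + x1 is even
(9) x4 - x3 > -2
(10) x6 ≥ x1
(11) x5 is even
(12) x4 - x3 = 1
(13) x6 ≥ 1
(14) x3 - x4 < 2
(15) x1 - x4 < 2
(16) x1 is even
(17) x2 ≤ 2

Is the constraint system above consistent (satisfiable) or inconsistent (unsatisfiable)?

Take x1 = 2, x2 = 0, x3 = 0, x4 = 1, x5 = 0, x6 = 2. Then constraint 1: x2 - x3 = 0; constraint 2: x3 - x2 = 0; constraint 6: x5 - x3 = 0, and every other listed constraint is also met.

Satisfiable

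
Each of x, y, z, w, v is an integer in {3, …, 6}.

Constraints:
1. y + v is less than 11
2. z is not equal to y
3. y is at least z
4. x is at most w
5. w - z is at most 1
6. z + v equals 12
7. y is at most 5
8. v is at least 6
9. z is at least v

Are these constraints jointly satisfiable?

Unsatisfiable

From constraints 8 and 9: z ≥ v and v ≥ 6, so z ≥ 6. From constraints 3 and 7: z ≤ y and y ≤ 5, so z ≤ 5. But 5 < 6, so no value of z works.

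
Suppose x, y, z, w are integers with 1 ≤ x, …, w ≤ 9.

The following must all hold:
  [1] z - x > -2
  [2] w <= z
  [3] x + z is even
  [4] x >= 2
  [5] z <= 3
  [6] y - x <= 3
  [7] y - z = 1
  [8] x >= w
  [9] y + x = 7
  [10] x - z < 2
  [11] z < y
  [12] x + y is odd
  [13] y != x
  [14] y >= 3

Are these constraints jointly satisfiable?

Satisfiable

Take x = 3, y = 4, z = 3, w = 3. Then constraint 1: z - x = 0; constraint 6: y - x = 1; constraint 7: y - z = 1, and every other listed constraint is also met.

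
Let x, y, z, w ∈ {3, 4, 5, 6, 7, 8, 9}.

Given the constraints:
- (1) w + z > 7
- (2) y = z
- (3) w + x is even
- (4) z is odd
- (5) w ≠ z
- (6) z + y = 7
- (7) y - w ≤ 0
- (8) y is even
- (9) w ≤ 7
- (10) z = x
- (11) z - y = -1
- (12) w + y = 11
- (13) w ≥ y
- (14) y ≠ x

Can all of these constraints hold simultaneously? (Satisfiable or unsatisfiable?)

Unsatisfiable

From constraints 2 and 10, y = z = x, so y = x. But constraint 14 says y ≠ x. Contradiction.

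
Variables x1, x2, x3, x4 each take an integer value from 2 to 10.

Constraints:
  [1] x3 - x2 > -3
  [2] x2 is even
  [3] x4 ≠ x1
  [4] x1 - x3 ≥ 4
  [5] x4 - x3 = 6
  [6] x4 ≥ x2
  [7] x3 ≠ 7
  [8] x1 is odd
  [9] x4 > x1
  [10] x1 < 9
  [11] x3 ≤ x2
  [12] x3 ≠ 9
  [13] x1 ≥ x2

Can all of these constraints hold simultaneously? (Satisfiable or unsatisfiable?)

Try x1 = 7, x2 = 4, x3 = 3, x4 = 9.
Check constraint 1: x3 - x2 = -1; constraint 4: x1 - x3 = 4. The remaining constraints are straightforward to verify.

Satisfiable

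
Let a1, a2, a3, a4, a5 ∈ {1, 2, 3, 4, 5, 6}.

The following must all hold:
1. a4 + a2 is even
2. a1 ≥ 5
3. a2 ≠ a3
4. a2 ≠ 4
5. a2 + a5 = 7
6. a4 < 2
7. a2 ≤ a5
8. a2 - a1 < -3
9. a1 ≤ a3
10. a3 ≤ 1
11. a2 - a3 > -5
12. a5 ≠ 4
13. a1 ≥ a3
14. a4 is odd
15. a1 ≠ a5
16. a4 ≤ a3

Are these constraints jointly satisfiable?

Unsatisfiable

From constraint 2: a1 ≥ 5. From constraints 9 and 10: a1 ≤ a3 and a3 ≤ 1, so a1 ≤ 1. But 1 < 5, so no value of a1 works.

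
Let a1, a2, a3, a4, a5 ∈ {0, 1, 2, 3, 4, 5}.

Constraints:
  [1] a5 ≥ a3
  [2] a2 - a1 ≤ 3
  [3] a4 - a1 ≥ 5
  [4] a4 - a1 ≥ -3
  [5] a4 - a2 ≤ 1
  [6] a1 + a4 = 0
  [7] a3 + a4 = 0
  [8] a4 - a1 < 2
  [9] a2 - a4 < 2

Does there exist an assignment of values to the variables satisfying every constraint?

Unsatisfiable

Constraints 2, 3, and 5 give a1 − a2 ≥ -3, a2 − a4 ≥ -1, a4 − a1 ≥ 5.
Adding all 3 inequalities: the left sides telescope to 0, and the right sides sum to (-3) + (-1) + 5 = 1. So 0 ≥ 1, which is false.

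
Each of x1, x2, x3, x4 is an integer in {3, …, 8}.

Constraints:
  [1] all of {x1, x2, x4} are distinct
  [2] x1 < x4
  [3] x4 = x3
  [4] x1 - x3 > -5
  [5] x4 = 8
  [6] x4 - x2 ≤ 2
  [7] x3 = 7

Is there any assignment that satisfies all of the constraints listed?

Unsatisfiable

Constraint 5 fixes x4 = 8 and constraint 7 fixes x3 = 7, but constraint 3 requires x4 = x3. Since 8 ≠ 7, contradiction.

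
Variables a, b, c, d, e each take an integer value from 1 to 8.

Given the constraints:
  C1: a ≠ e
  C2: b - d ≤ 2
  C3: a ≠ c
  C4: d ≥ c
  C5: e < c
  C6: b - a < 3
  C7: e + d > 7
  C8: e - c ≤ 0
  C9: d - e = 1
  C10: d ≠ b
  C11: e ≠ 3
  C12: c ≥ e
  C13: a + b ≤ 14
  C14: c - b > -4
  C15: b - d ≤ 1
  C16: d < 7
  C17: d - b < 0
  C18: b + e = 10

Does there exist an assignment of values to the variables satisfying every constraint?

Try a = 6, b = 6, c = 5, d = 5, e = 4.
Check constraint 2: b - d = 1; constraint 6: b - a = 0. The remaining constraints are straightforward to verify.

Satisfiable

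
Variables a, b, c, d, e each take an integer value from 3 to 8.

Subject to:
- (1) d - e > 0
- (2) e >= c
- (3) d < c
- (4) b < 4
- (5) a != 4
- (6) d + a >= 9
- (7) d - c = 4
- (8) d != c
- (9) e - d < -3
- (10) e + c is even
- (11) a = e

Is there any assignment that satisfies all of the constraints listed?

Constraints 1, 2, and 3 give d < c, c ≤ e, e < d. Chaining: d < c ≤ e < d, which forces d < d — impossible.

Unsatisfiable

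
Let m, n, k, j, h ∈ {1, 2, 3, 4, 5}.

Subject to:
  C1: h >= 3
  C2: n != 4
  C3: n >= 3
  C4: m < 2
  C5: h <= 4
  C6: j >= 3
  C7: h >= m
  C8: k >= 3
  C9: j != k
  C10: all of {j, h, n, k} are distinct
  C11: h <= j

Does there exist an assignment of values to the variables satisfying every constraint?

Unsatisfiable

Constraints 1, 3, 6, and 8 confine each of j, h, n, k to the 3 values {3, …, 5} (the domain already gives each ≤ 5).
Constraint 10 requires all 4 of them to be distinct, but only 3 values are available — impossible by the pigeonhole principle.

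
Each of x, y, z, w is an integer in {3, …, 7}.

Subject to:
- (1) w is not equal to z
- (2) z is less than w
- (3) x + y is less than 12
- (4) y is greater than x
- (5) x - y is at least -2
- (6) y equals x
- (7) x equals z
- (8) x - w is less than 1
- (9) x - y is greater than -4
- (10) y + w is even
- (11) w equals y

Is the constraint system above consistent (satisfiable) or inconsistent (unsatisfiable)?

From constraints 6, 7, and 11, w = y = x = z, so w = z. But constraint 1 says w ≠ z. Contradiction.

Unsatisfiable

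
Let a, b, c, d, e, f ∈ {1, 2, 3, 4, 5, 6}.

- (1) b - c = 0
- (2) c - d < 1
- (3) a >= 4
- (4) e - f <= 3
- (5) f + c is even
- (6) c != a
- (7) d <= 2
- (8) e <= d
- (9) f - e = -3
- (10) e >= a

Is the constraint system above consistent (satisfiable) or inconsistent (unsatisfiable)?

Unsatisfiable

From constraints 3 and 10: e ≥ a and a ≥ 4, so e ≥ 4. From constraints 7 and 8: e ≤ d and d ≤ 2, so e ≤ 2. But 2 < 4, so no value of e works.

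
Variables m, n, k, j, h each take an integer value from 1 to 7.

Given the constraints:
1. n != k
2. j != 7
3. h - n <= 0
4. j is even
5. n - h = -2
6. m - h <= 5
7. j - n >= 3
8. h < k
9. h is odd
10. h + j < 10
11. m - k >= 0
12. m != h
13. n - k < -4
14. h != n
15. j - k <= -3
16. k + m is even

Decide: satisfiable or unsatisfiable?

Unsatisfiable

Constraints 3, 6, 7, 11, and 15 give k − j ≥ 3, j − n ≥ 3, n − h ≥ 0, h − m ≥ -5, m − k ≥ 0.
Adding all 5 inequalities: the left sides telescope to 0, and the right sides sum to 3 + 3 + 0 + (-5) + 0 = 1. So 0 ≥ 1, which is false.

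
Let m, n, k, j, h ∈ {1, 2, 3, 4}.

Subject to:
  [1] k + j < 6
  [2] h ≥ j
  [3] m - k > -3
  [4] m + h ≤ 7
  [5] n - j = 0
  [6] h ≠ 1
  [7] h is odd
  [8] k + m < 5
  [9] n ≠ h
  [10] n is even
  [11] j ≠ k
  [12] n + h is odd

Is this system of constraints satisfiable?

Satisfiable

Take m = 1, n = 2, k = 1, j = 2, h = 3. Then constraint 1: k + j = 3; constraint 3: m - k = 0, and every other listed constraint is also met.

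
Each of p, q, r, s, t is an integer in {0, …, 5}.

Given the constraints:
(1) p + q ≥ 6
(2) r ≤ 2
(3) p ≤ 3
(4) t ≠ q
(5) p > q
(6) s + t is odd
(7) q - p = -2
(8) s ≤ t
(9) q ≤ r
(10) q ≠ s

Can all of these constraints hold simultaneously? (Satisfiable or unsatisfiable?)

From constraint 3: p ≤ 3. From constraints 2 and 9: q ≤ r ≤ 2. Hence p + q ≤ 5. But constraint 1 requires p + q ≥ 6, and 6 > 5. Contradiction.

Unsatisfiable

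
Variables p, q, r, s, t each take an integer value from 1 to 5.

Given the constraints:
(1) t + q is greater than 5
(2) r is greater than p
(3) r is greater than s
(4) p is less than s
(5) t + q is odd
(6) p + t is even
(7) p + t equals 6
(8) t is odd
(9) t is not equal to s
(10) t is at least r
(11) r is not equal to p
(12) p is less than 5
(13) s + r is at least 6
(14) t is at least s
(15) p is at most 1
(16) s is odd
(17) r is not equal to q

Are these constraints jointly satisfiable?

Satisfiable

Try p = 1, q = 2, r = 5, s = 3, t = 5.
Check constraint 1: t + q = 7; constraint 7: p + t = 6; constraint 13: s + r = 8. The remaining constraints are straightforward to verify.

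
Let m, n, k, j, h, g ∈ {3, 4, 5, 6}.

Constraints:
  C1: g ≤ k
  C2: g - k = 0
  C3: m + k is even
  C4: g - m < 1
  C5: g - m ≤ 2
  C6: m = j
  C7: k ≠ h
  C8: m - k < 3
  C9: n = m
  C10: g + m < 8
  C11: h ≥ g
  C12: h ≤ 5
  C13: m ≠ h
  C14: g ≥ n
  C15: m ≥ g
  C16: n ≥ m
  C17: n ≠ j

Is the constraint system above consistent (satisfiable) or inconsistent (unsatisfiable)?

From constraints 6 and 9, n = m = j, so n = j. But constraint 17 says n ≠ j. Contradiction.

Unsatisfiable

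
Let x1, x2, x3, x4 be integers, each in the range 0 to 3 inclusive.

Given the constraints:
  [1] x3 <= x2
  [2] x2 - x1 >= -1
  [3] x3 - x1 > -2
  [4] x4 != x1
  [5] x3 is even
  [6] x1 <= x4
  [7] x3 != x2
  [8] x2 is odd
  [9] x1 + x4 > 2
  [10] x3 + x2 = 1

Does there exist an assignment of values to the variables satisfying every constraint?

The assignment x1 = 1, x2 = 1, x3 = 0, x4 = 3 works:
  constraint 2 holds since x2 - x1 = 0.
  constraint 3 holds since x3 - x1 = -1.
  constraint 9 holds since x1 + x4 = 4.
The rest check out directly.

Satisfiable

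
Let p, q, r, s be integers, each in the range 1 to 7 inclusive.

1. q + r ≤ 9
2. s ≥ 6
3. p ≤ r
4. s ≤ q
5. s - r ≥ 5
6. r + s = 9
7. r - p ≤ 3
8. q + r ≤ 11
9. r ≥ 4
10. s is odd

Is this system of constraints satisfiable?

Unsatisfiable

From constraints 2 and 4: q ≥ s ≥ 6. From constraint 9: r ≥ 4. Hence q + r ≥ 10. But constraint 1 requires q + r ≤ 9, and 9 < 10. Contradiction.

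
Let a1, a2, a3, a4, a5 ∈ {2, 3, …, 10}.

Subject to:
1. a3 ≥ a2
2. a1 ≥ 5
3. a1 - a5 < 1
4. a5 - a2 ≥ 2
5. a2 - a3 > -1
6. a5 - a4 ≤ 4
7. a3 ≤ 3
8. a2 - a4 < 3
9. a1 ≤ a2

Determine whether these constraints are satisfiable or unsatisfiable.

From constraints 2 and 9: a2 ≥ a1 and a1 ≥ 5, so a2 ≥ 5. From constraints 1 and 7: a2 ≤ a3 and a3 ≤ 3, so a2 ≤ 3. But 3 < 5, so no value of a2 works.

Unsatisfiable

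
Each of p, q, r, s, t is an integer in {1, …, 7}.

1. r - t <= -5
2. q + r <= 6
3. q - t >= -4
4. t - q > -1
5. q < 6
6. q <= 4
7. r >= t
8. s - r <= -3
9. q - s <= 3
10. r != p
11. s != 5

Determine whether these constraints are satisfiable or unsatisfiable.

Unsatisfiable

Constraints 1, 3, 8, and 9 give r − s ≥ 3, s − q ≥ -3, q − t ≥ -4, t − r ≥ 5.
Adding all 4 inequalities: the left sides telescope to 0, and the right sides sum to 3 + (-3) + (-4) + 5 = 1. So 0 ≥ 1, which is false.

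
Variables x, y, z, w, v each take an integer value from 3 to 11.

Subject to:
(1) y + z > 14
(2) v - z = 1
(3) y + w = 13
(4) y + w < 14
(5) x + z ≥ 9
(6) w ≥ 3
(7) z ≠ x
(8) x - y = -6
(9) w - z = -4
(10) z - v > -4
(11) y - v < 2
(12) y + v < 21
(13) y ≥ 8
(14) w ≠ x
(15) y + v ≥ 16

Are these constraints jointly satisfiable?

Take x = 3, y = 9, z = 8, w = 4, v = 9. Then constraint 1: y + z = 17; constraint 2: v - z = 1; constraint 3: y + w = 13, and every other listed constraint is also met.

Satisfiable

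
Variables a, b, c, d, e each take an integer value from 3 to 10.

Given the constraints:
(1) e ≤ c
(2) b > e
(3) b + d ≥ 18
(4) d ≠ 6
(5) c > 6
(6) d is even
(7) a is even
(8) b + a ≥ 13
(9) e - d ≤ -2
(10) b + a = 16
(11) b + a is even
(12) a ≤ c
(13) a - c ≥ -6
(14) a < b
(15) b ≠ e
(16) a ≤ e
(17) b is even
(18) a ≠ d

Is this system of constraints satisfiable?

Setting (a, b, c, d, e) = (6, 10, 9, 10, 6) satisfies everything: constraint 3: b + d = 20; constraint 8: b + a = 16, and the others follow.

Satisfiable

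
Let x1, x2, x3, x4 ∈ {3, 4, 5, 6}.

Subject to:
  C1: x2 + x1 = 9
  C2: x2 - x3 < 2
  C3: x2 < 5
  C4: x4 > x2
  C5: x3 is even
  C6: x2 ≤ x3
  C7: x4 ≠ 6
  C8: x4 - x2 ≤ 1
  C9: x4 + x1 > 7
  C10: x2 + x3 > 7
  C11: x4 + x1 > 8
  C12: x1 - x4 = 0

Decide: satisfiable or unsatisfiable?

Try x1 = 5, x2 = 4, x3 = 4, x4 = 5.
Check constraint 1: x2 + x1 = 9; constraint 2: x2 - x3 = 0; constraint 8: x4 - x2 = 1. The remaining constraints are straightforward to verify.

Satisfiable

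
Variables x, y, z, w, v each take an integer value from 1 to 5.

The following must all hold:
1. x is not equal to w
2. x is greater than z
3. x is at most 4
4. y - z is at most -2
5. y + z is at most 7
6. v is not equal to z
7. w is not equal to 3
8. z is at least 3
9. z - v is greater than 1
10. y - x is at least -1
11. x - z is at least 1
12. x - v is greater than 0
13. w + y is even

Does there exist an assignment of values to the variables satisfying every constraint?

Constraints 4, 10, and 11 give x − z ≥ 1, z − y ≥ 2, y − x ≥ -1.
Adding all 3 inequalities: the left sides telescope to 0, and the right sides sum to 1 + 2 + (-1) = 2. So 0 ≥ 2, which is false.

Unsatisfiable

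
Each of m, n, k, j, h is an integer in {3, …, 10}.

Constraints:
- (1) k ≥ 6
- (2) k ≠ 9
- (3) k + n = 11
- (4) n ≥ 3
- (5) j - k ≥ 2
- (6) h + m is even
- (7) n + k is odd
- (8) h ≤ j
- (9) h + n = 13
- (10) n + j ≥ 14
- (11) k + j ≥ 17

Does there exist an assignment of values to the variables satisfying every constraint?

Take m = 3, n = 4, k = 7, j = 10, h = 9. Then constraint 3: k + n = 11; constraint 5: j - k = 3, and every other listed constraint is also met.

Satisfiable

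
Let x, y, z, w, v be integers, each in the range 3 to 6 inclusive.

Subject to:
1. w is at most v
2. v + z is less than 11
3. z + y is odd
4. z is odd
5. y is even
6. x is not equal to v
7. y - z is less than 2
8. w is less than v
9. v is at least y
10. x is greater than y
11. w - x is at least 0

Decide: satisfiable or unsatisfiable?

Satisfiable

Try x = 5, y = 4, z = 3, w = 5, v = 6.
Check constraint 2: v + z = 9; constraint 7: y - z = 1; constraint 11: w - x = 0. The remaining constraints are straightforward to verify.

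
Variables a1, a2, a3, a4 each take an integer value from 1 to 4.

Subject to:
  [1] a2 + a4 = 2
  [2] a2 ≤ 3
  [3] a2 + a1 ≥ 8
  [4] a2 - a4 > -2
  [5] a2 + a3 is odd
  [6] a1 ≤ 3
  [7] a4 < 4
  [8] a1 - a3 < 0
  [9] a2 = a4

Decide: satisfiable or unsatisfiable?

Unsatisfiable

From constraint 2: a2 ≤ 3. From constraint 6: a1 ≤ 3. Hence a2 + a1 ≤ 6. But constraint 3 requires a2 + a1 ≥ 8, and 8 > 6. Contradiction.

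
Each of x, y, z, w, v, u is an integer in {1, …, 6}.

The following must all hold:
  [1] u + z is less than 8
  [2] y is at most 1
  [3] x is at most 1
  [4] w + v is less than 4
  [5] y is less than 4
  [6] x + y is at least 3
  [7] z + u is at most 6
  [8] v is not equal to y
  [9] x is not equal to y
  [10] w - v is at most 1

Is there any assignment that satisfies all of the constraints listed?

Unsatisfiable

From constraint 3: x ≤ 1. From constraint 2: y ≤ 1. Hence x + y ≤ 2. But constraint 6 requires x + y ≥ 3, and 3 > 2. Contradiction.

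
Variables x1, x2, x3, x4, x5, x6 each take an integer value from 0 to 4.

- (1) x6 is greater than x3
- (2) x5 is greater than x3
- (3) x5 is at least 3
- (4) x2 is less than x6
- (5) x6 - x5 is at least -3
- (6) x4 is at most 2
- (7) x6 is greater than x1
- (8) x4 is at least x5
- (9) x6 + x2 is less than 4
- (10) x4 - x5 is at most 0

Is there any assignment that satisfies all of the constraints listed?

From constraint 3: x5 ≥ 3. From constraints 6 and 8: x5 ≤ x4 and x4 ≤ 2, so x5 ≤ 2. But 2 < 3, so no value of x5 works.

Unsatisfiable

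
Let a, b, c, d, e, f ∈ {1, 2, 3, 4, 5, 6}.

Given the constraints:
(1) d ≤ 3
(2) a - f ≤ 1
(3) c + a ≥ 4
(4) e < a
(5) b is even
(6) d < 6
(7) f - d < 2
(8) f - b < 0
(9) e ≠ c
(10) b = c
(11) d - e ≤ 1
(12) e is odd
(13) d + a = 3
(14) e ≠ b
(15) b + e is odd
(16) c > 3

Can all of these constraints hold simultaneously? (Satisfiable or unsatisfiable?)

Take a = 2, b = 4, c = 4, d = 1, e = 1, f = 2. Then constraint 2: a - f = 0; constraint 3: c + a = 6; constraint 7: f - d = 1, and every other listed constraint is also met.

Satisfiable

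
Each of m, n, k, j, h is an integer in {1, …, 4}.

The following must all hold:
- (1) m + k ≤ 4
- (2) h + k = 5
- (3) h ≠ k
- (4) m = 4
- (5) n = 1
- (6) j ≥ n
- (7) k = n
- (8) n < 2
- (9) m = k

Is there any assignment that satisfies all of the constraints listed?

Constraint 4 fixes m = 4 and constraint 5 fixes n = 1. Constraints 7 and 9 give m = k = n, so m = n. But 4 ≠ 1 — contradiction.

Unsatisfiable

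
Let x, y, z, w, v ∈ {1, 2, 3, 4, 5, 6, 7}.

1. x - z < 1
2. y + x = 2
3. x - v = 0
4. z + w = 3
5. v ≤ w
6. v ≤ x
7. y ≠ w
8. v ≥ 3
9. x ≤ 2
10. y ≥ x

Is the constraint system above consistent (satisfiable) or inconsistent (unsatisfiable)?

From constraint 8: v ≥ 3. From constraints 6 and 9: v ≤ x and x ≤ 2, so v ≤ 2. But 2 < 3, so no value of v works.

Unsatisfiable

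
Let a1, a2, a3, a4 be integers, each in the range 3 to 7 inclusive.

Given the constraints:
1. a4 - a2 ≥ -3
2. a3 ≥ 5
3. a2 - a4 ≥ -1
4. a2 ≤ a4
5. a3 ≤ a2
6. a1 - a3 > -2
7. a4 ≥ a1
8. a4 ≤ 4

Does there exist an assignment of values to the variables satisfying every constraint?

From constraints 2 and 5: a2 ≥ a3 and a3 ≥ 5, so a2 ≥ 5. From constraints 4 and 8: a2 ≤ a4 and a4 ≤ 4, so a2 ≤ 4. But 4 < 5, so no value of a2 works.

Unsatisfiable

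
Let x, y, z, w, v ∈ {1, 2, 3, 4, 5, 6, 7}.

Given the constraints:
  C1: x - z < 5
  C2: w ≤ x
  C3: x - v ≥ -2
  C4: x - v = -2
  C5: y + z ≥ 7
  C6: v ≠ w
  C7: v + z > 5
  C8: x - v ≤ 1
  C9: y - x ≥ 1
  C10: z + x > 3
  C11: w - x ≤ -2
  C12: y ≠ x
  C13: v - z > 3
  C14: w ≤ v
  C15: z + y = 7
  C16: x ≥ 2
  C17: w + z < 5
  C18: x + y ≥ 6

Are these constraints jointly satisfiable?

Satisfiable

Take x = 3, y = 6, z = 1, w = 1, v = 5. Then constraint 1: x - z = 2; constraint 3: x - v = -2; constraint 4: x - v = -2, and every other listed constraint is also met.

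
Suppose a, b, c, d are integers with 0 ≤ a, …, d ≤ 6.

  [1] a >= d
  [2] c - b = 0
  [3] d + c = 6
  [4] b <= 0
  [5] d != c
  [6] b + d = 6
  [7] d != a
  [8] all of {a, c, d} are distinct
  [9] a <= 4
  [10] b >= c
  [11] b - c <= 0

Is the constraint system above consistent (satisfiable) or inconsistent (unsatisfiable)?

Unsatisfiable

From constraints 1 and 9: d ≤ a ≤ 4. From constraints 4 and 10: c ≤ b ≤ 0. Hence d + c ≤ 4. But constraint 3 requires d + c = 6, and 6 > 4. Contradiction.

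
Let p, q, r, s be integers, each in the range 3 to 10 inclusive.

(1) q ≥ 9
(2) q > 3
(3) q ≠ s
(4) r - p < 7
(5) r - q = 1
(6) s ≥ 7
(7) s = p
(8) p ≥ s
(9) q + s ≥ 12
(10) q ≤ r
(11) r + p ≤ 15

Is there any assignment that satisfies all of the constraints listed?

From constraints 1 and 10: r ≥ q ≥ 9. From constraints 6 and 8: p ≥ s ≥ 7. Hence r + p ≥ 16. But constraint 11 requires r + p ≤ 15, and 15 < 16. Contradiction.

Unsatisfiable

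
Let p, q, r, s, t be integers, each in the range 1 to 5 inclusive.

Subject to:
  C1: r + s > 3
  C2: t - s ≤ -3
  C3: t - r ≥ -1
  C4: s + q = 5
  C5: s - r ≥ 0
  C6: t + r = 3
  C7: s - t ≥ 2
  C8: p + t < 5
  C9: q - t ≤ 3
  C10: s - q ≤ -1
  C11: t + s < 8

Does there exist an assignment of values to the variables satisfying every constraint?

Constraints 2, 9, and 10 give s − t ≥ 3, t − q ≥ -3, q − s ≥ 1.
Adding all 3 inequalities: the left sides telescope to 0, and the right sides sum to 3 + (-3) + 1 = 1. So 0 ≥ 1, which is false.

Unsatisfiable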